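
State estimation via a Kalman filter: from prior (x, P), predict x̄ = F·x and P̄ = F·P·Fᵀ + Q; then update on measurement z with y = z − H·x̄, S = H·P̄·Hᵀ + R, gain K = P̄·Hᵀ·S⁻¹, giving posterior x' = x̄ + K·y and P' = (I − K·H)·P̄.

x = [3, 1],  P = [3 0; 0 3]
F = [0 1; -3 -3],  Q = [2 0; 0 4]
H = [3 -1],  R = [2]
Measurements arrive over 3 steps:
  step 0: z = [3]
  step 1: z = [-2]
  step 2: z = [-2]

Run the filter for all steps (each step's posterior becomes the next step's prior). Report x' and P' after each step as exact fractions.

step 0: x̄ = F·x = [1, -12]
step 0: P̄ = F·P·Fᵀ + Q = [5 -9; -9 58]
step 0: y = z − H·x̄ = [-12]
step 0: S = H·P̄·Hᵀ + R = [159]
step 0: K = P̄·Hᵀ·S⁻¹ = [8/53; -85/159]
step 0: x' = x̄ + K·y = [-43/53, -296/53]
step 0: P' = (I − K·H)·P̄ = [73/53 203/53; 203/53 1997/159]
step 1: x̄ = F·x = [-296/53, 1017/53]
step 1: P̄ = F·P·Fᵀ + Q = [2315/159 -2606/53; -2606/53 10514/53]
step 1: y = z − H·x̄ = [1799/53]
step 1: S = H·P̄·Hᵀ + R = [33201/53]
step 1: K = P̄·Hᵀ·S⁻¹ = [703/4743; -18332/33201]
step 1: x' = x̄ + K·y = [-2627/4743, 2119/4743]
step 1: P' = (I − K·H)·P̄ = [3784/4743 9946/4743; 9946/4743 245530/33201]
step 2: x̄ = F·x = [2119/4743, 508/1581]
step 2: P̄ = F·P·Fᵀ + Q = [311932/33201 -315152/11067; -315152/11067 426018/3689]
step 2: y = z − H·x̄ = [-1591/527]
step 2: S = H·P̄·Hᵀ + R = [1375632/3689]
step 2: K = P̄·Hᵀ·S⁻¹ = [17419/114636; -370585/687816]
step 2: x' = x̄ + K·y = [-4117/343908, 1339793/687816]
step 2: P' = (I − K·H)·P̄ = [67523/85977 39209/19106; 39209/19106 2487871/343908]

step 0: x' = [-43/53, -296/53], P' = [73/53 203/53; 203/53 1997/159]
step 1: x' = [-2627/4743, 2119/4743], P' = [3784/4743 9946/4743; 9946/4743 245530/33201]
step 2: x' = [-4117/343908, 1339793/687816], P' = [67523/85977 39209/19106; 39209/19106 2487871/343908]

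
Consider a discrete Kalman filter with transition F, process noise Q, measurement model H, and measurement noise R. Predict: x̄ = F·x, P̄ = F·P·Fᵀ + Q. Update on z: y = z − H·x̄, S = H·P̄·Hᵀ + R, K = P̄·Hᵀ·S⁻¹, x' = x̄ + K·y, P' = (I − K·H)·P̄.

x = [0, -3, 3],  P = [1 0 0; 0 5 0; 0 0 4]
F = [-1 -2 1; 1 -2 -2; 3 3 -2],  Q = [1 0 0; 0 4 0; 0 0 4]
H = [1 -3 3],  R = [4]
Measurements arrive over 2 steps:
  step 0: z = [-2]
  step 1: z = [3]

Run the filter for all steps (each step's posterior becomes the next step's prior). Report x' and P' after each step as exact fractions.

step 0: x̄ = F·x = [9, 0, -15]
step 0: P̄ = F·P·Fᵀ + Q = [26 11 -41; 11 41 -11; -41 -11 74]
step 0: y = z − H·x̄ = [34]
step 0: S = H·P̄·Hᵀ + R = [951]
step 0: K = P̄·Hᵀ·S⁻¹ = [-130/951; -145/951; 214/951]
step 0: x' = x̄ + K·y = [4139/951, -4930/951, -6989/951]
step 0: P' = (I − K·H)·P̄ = [7826/951 -8389/951 -11171/951; -8389/951 17966/951 20569/951; -11171/951 20569/951 24578/951]
step 1: x̄ = F·x = [-4/3, 27977/951, 11605/951]
step 1: P̄ = F·P·Fᵀ + Q = [37/3 71/3 -53/3; 71/3 424598/951 87391/951; -53/3 87391/951 70466/951]
step 1: y = z − H·x̄ = [53237/951]
step 1: S = H·P̄·Hᵀ + R = [2662223/951]
step 1: K = P̄·Hᵀ·S⁻¹ = [-106195/2662223; -989114/2662223; -67576/2662223]
step 1: x' = x̄ + K·y = [-9494429/2662223, 22948003/2662223, 28704053/2662223]
step 1: P' = (I − K·H)·P̄ = [20975642/2662223 -47445119/2662223 -54578593/2662223; -47445119/2662223 159861258/2662223 174357479/2662223; -54578593/2662223 174357479/2662223 192460242/2662223]

step 0: x' = [4139/951, -4930/951, -6989/951], P' = [7826/951 -8389/951 -11171/951; -8389/951 17966/951 20569/951; -11171/951 20569/951 24578/951]
step 1: x' = [-9494429/2662223, 22948003/2662223, 28704053/2662223], P' = [20975642/2662223 -47445119/2662223 -54578593/2662223; -47445119/2662223 159861258/2662223 174357479/2662223; -54578593/2662223 174357479/2662223 192460242/2662223]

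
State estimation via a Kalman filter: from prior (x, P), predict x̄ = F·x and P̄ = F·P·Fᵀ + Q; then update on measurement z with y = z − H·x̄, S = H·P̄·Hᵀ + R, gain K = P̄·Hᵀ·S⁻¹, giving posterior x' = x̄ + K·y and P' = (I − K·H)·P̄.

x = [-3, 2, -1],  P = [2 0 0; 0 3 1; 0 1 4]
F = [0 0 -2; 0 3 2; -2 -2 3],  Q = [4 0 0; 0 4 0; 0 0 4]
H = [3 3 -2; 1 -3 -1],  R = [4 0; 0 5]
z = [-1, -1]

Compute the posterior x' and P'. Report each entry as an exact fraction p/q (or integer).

x' = [363490/254549, -6903/254549, 645353/254549]
P' = [730322/254549 -110724/254549 889109/254549; -110724/254549 90600/254549 -82024/254549; 889109/254549 -82024/254549 2650607/509098]

x̄ = F·x = [2, 4, -1]
P̄ = F·P·Fᵀ + Q = [20 -22 -20; -22 59 11; -20 11 48]
y = z − H·x̄ = [-21, 8]
S = H·P̄·Hᵀ + R = [619 -110; -110 842]
K = P̄·Hᵀ·S⁻¹ = [20144/254549 34677/254549; 25919/254549 -60100/254549; -57338/254549 -76049/509098]
x' = x̄ + K·y = [363490/254549, -6903/254549, 645353/254549]
P' = (I − K·H)·P̄ = [730322/254549 -110724/254549 889109/254549; -110724/254549 90600/254549 -82024/254549; 889109/254549 -82024/254549 2650607/509098]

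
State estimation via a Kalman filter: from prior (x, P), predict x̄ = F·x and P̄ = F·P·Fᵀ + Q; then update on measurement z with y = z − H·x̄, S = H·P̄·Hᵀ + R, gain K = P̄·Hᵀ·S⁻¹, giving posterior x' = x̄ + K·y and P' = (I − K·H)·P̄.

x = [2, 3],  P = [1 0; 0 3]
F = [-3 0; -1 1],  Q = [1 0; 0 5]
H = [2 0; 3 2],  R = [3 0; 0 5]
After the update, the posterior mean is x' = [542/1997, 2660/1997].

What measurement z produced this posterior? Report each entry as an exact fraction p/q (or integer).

z = [2, 3]

x̄ = F·x = [-6, 1]
P̄ = F·P·Fᵀ + Q = [10 3; 3 9]
S = H·P̄·Hᵀ + R = [43 72; 72 167]
K = P̄·Hᵀ·S⁻¹ = [748/1997 108/1997; -942/1997 729/1997]
x' − x̄ = [12524/1997, 663/1997] = K·y
y = (KᵀK)⁻¹·Kᵀ·(x' − x̄) = [14, 19]
z = y + H·x̄ = [14, 19] + [-12, -16] = [2, 3]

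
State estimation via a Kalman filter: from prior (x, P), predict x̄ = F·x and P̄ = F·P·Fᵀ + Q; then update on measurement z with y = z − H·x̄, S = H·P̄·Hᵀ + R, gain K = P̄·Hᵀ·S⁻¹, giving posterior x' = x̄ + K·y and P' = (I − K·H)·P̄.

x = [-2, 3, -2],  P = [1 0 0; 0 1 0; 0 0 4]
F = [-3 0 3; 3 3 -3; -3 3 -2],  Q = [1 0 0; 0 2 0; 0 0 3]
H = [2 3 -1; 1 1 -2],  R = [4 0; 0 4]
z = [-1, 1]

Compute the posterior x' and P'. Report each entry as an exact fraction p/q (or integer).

x̄ = F·x = [0, 9, 19]
P̄ = F·P·Fᵀ + Q = [46 -45 -15; -45 56 24; -15 24 37]
y = z − H·x̄ = [-9, 30]
S = H·P̄·Hᵀ + R = [105 16; 16 128]
K = P̄·Hᵀ·S⁻¹ = [-255/824 3703/13184; 469/824 -4749/13184; 105/824 -6905/13184]
x' = x̄ + K·y = [73905/6592, -45675/6592, 14113/6592]
P' = (I − K·H)·P̄ = [377431/13184 -235949/13184 63335/13184; -235949/13184 157375/13184 -29789/13184; 63335/13184 -29789/13184 30583/13184]

x' = [73905/6592, -45675/6592, 14113/6592]
P' = [377431/13184 -235949/13184 63335/13184; -235949/13184 157375/13184 -29789/13184; 63335/13184 -29789/13184 30583/13184]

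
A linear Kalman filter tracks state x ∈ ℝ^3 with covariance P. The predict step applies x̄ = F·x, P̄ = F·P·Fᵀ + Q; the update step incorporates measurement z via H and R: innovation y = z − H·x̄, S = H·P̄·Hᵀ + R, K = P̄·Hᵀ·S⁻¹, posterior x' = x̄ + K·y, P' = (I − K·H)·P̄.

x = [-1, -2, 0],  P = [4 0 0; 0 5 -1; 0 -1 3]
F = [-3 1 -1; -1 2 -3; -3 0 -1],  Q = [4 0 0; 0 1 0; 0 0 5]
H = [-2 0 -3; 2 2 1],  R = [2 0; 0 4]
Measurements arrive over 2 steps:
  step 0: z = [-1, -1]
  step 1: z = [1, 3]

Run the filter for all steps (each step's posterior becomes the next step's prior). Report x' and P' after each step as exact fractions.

step 0: x̄ = F·x = [1, -3, 3]
step 0: P̄ = F·P·Fᵀ + Q = [50 36 40; 36 64 23; 40 23 44]
step 0: y = z − H·x̄ = [10, 0]
step 0: S = H·P̄·Hᵀ + R = [1078 -934; -934 1044]
step 0: K = P̄·Hᵀ·S⁻¹ = [-7918/63269 5764/63269; 30539/126538 27175/63269; -15637/63269 -3687/63269]
step 0: x' = x̄ + K·y = [-15911/63269, -37112/63269, 33437/63269]
step 0: P' = (I − K·H)·P̄ = [199522/63269 -124126/63269 -127736/63269; -124126/63269 284381/126538 72571/63269; -127736/63269 72571/63269 95582/63269]
step 1: x̄ = F·x = [-22816/63269, -158624/63269, 14296/63269]
step 1: P̄ = F·P·Fᵀ + Q = [4239489/126538 398360/63269 1424671/63269; 398360/63269 551027/63269 207566/63269; 1424671/63269 207566/63269 1441209/63269]
step 1: y = z − H·x̄ = [60525/63269, 538391/63269]
step 1: S = H·P̄·Hᵀ + R = [38672449/63269 -27038809/63269; -27038809/63269 22093199/63269]
step 1: K = P̄·Hᵀ·S⁻¹ = [-105865381/974418115 155392829/974418115; 202258931/974418115 340434921/974418115; -246864718/974418115 -94582283/974418115]
step 1: x' = x̄ + K·y = [869656146/974418115, 647437454/974418115, -820835727/974418115]
step 1: P' = (I − K·H)·P̄ = [5065921259/1948836230 -1413143222/974418115 -1618063499/974418115; -1413143222/974418115 1690384967/974418115 807256194/974418115; -1618063499/974418115 807256194/974418115 1243285478/974418115]

step 0: x' = [-15911/63269, -37112/63269, 33437/63269], P' = [199522/63269 -124126/63269 -127736/63269; -124126/63269 284381/126538 72571/63269; -127736/63269 72571/63269 95582/63269]
step 1: x' = [869656146/974418115, 647437454/974418115, -820835727/974418115], P' = [5065921259/1948836230 -1413143222/974418115 -1618063499/974418115; -1413143222/974418115 1690384967/974418115 807256194/974418115; -1618063499/974418115 807256194/974418115 1243285478/974418115]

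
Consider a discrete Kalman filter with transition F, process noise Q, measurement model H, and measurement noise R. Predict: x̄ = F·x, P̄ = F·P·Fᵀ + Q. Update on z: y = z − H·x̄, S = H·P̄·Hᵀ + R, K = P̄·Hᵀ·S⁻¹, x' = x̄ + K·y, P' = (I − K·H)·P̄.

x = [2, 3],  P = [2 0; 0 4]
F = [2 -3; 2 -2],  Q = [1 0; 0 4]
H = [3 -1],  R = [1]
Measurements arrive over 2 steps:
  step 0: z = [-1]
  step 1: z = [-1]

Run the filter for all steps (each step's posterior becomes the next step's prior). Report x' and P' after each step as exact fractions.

step 0: x̄ = F·x = [-5, -2]
step 0: P̄ = F·P·Fᵀ + Q = [45 32; 32 28]
step 0: y = z − H·x̄ = [12]
step 0: S = H·P̄·Hᵀ + R = [242]
step 0: K = P̄·Hᵀ·S⁻¹ = [103/242; 34/121]
step 0: x' = x̄ + K·y = [13/121, 166/121]
step 0: P' = (I − K·H)·P̄ = [281/242 370/121; 370/121 1076/121]
step 1: x̄ = F·x = [-472/121, -306/121]
step 1: P̄ = F·P·Fᵀ + Q = [5927/121 3318/121; 3318/121 2390/121]
step 1: y = z − H·x̄ = [989/121]
step 1: S = H·P̄·Hᵀ + R = [35946/121]
step 1: K = P̄·Hᵀ·S⁻¹ = [1607/3994; 3782/17973]
step 1: x' = x̄ + K·y = [-2445/3994, -14540/17973]
step 1: P' = (I − K·H)·P̄ = [3557/3994 4532/1997; 4532/1997 118582/17973]

step 0: x' = [13/121, 166/121], P' = [281/242 370/121; 370/121 1076/121]
step 1: x' = [-2445/3994, -14540/17973], P' = [3557/3994 4532/1997; 4532/1997 118582/17973]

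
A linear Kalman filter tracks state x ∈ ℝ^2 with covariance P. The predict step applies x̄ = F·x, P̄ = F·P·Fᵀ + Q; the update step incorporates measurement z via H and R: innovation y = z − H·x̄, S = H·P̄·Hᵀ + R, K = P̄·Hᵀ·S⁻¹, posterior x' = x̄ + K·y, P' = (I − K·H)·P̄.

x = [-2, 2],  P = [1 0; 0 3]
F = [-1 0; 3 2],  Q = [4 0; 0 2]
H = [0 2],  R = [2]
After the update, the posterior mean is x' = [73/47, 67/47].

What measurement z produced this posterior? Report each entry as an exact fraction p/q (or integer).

z = [3]

x̄ = F·x = [2, -2]
P̄ = F·P·Fᵀ + Q = [5 -3; -3 23]
S = H·P̄·Hᵀ + R = [94]
K = P̄·Hᵀ·S⁻¹ = [-3/47; 23/47]
x' − x̄ = [-21/47, 161/47] = K·y
y = (KᵀK)⁻¹·Kᵀ·(x' − x̄) = [7]
z = y + H·x̄ = [7] + [-4] = [3]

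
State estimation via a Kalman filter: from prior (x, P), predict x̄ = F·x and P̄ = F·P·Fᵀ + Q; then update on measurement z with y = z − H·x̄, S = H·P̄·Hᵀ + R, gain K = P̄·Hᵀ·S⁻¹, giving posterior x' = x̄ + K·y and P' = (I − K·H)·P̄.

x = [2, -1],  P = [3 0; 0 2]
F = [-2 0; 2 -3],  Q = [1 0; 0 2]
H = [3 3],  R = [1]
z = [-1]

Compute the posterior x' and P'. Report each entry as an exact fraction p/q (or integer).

x' = [-79/19, 73/19]
P' = [2461/190 -246/19; -246/19 248/19]

x̄ = F·x = [-4, 7]
P̄ = F·P·Fᵀ + Q = [13 -12; -12 32]
y = z − H·x̄ = [-10]
S = H·P̄·Hᵀ + R = [190]
K = P̄·Hᵀ·S⁻¹ = [3/190; 6/19]
x' = x̄ + K·y = [-79/19, 73/19]
P' = (I − K·H)·P̄ = [2461/190 -246/19; -246/19 248/19]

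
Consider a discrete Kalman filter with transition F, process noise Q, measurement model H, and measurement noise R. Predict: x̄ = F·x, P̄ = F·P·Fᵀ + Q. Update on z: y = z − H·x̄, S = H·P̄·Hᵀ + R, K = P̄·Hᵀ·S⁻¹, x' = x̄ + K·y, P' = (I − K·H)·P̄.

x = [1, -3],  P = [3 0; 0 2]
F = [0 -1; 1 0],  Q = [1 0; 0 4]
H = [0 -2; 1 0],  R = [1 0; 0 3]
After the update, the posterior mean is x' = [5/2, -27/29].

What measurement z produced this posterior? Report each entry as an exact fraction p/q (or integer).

x̄ = F·x = [3, 1]
P̄ = F·P·Fᵀ + Q = [3 0; 0 7]
S = H·P̄·Hᵀ + R = [29 0; 0 6]
K = P̄·Hᵀ·S⁻¹ = [0 1/2; -14/29 0]
x' − x̄ = [-1/2, -56/29] = K·y
y = (KᵀK)⁻¹·Kᵀ·(x' − x̄) = [4, -1]
z = y + H·x̄ = [4, -1] + [-2, 3] = [2, 2]

z = [2, 2]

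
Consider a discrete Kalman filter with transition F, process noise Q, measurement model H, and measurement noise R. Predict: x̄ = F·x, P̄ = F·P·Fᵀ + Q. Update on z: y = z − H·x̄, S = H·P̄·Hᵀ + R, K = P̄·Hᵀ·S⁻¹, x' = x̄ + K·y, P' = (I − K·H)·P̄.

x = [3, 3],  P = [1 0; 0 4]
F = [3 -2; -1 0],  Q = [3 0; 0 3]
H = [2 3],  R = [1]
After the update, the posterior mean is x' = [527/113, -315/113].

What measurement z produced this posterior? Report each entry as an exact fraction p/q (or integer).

x̄ = F·x = [3, -3]
P̄ = F·P·Fᵀ + Q = [28 -3; -3 4]
S = H·P̄·Hᵀ + R = [113]
K = P̄·Hᵀ·S⁻¹ = [47/113; 6/113]
x' − x̄ = [188/113, 24/113] = K·y
y = (KᵀK)⁻¹·Kᵀ·(x' − x̄) = [4]
z = y + H·x̄ = [4] + [-3] = [1]

z = [1]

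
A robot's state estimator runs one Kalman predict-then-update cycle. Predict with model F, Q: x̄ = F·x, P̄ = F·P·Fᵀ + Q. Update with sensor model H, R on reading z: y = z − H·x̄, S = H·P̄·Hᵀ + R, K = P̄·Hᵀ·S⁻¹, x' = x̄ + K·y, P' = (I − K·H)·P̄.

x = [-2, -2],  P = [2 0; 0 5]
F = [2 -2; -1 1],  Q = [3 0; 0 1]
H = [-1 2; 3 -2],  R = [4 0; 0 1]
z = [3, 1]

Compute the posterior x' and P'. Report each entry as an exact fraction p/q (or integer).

x' = [219/319, 646/957]
P' = [388/957 144/319; 144/319 652/957]

x̄ = F·x = [0, 0]
P̄ = F·P·Fᵀ + Q = [31 -14; -14 8]
y = z − H·x̄ = [3, 1]
S = H·P̄·Hᵀ + R = [123 -237; -237 480]
K = P̄·Hᵀ·S⁻¹ = [119/957 100/319; 218/957 -8/957]
x' = x̄ + K·y = [219/319, 646/957]
P' = (I − K·H)·P̄ = [388/957 144/319; 144/319 652/957]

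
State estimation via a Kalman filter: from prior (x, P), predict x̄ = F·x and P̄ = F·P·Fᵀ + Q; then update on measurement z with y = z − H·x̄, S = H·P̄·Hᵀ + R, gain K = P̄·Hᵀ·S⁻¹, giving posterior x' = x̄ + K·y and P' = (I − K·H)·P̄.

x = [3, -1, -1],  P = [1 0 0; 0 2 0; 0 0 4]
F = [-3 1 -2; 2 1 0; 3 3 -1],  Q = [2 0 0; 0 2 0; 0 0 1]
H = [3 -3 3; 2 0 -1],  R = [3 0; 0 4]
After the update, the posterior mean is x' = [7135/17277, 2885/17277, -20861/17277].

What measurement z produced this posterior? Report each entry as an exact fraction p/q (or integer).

z = [-3, 3]

x̄ = F·x = [-8, 5, 7]
P̄ = F·P·Fᵀ + Q = [29 -4 5; -4 8 12; 5 12 32]
S = H·P̄·Hᵀ + R = [570 153; 153 132]
K = P̄·Hᵀ·S⁻¹ = [771/5759 4256/17277; 340/5759 -3800/17277; 1474/5759 -8005/17277]
x' − x̄ = [145351/17277, -83500/17277, -141800/17277] = K·y
y = (KᵀK)⁻¹·Kᵀ·(x' − x̄) = [15, 26]
z = y + H·x̄ = [15, 26] + [-18, -23] = [-3, 3]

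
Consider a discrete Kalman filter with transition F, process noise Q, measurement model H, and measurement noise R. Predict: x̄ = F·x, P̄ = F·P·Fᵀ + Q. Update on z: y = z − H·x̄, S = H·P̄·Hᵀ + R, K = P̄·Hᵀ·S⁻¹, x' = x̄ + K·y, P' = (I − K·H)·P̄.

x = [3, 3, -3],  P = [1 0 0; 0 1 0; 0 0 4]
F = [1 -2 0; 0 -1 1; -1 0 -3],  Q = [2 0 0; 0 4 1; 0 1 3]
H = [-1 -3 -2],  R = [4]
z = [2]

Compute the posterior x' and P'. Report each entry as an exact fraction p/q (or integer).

x' = [-307/128, -719/128, 545/64]
P' = [775/128 179/128 -317/64; 179/128 1103/128 -865/64; -317/64 -865/64 751/32]

x̄ = F·x = [-3, -6, 6]
P̄ = F·P·Fᵀ + Q = [7 2 -1; 2 9 -11; -1 -11 40]
y = z − H·x̄ = [-7]
S = H·P̄·Hᵀ + R = [128]
K = P̄·Hᵀ·S⁻¹ = [-11/128; -7/128; -23/64]
x' = x̄ + K·y = [-307/128, -719/128, 545/64]
P' = (I − K·H)·P̄ = [775/128 179/128 -317/64; 179/128 1103/128 -865/64; -317/64 -865/64 751/32]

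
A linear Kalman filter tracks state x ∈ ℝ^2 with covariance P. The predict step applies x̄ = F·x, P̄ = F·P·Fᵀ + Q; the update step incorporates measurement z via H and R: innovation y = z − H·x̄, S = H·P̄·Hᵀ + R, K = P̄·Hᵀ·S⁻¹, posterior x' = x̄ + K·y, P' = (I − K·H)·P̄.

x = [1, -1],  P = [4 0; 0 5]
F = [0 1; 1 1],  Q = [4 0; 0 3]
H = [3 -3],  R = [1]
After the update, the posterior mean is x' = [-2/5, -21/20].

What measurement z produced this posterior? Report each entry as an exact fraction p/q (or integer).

x̄ = F·x = [-1, 0]
P̄ = F·P·Fᵀ + Q = [9 5; 5 12]
S = H·P̄·Hᵀ + R = [100]
K = P̄·Hᵀ·S⁻¹ = [3/25; -21/100]
x' − x̄ = [3/5, -21/20] = K·y
y = (KᵀK)⁻¹·Kᵀ·(x' − x̄) = [5]
z = y + H·x̄ = [5] + [-3] = [2]

z = [2]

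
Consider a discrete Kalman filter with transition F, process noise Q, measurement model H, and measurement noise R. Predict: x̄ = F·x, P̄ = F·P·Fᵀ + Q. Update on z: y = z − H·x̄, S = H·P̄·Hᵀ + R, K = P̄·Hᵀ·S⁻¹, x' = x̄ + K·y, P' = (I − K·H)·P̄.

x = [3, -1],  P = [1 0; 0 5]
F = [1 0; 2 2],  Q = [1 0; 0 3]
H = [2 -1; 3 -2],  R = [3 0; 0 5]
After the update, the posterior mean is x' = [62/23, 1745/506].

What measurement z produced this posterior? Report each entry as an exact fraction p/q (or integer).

z = [1, 2]

x̄ = F·x = [3, 4]
P̄ = F·P·Fᵀ + Q = [2 2; 2 27]
S = H·P̄·Hᵀ + R = [30 52; 52 107]
K = P̄·Hᵀ·S⁻¹ = [5/23 -2/23; 35/506 -122/253]
x' − x̄ = [-7/23, -279/506] = K·y
y = (KᵀK)⁻¹·Kᵀ·(x' − x̄) = [-1, 1]
z = y + H·x̄ = [-1, 1] + [2, 1] = [1, 2]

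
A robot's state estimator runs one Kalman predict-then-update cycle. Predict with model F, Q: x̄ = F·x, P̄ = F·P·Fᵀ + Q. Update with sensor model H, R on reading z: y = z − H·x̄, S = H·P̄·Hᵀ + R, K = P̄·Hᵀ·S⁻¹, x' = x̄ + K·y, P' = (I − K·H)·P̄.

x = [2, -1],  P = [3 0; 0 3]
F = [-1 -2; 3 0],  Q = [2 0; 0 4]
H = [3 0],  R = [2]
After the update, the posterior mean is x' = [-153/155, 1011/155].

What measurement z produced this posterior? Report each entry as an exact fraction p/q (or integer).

z = [-3]

x̄ = F·x = [0, 6]
P̄ = F·P·Fᵀ + Q = [17 -9; -9 31]
S = H·P̄·Hᵀ + R = [155]
K = P̄·Hᵀ·S⁻¹ = [51/155; -27/155]
x' − x̄ = [-153/155, 81/155] = K·y
y = (KᵀK)⁻¹·Kᵀ·(x' − x̄) = [-3]
z = y + H·x̄ = [-3] + [0] = [-3]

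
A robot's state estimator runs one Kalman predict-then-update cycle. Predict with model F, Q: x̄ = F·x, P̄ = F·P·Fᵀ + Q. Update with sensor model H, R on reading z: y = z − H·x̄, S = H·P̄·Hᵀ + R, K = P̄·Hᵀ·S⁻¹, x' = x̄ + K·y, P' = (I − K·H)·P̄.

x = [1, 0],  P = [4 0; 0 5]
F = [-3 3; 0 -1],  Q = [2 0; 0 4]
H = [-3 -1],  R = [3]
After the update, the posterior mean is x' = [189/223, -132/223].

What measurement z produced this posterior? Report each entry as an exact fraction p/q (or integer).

x̄ = F·x = [-3, 0]
P̄ = F·P·Fᵀ + Q = [83 -15; -15 9]
S = H·P̄·Hᵀ + R = [669]
K = P̄·Hᵀ·S⁻¹ = [-78/223; 12/223]
x' − x̄ = [858/223, -132/223] = K·y
y = (KᵀK)⁻¹·Kᵀ·(x' − x̄) = [-11]
z = y + H·x̄ = [-11] + [9] = [-2]

z = [-2]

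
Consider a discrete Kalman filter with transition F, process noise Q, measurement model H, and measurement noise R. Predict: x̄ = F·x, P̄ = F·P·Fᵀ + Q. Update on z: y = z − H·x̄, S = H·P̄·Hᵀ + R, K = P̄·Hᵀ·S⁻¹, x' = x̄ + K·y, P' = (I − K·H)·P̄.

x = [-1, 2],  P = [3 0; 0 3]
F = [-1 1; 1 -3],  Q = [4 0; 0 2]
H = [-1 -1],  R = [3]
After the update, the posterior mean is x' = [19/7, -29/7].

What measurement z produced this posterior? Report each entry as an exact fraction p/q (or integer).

x̄ = F·x = [3, -7]
P̄ = F·P·Fᵀ + Q = [10 -12; -12 32]
S = H·P̄·Hᵀ + R = [21]
K = P̄·Hᵀ·S⁻¹ = [2/21; -20/21]
x' − x̄ = [-2/7, 20/7] = K·y
y = (KᵀK)⁻¹·Kᵀ·(x' − x̄) = [-3]
z = y + H·x̄ = [-3] + [4] = [1]

z = [1]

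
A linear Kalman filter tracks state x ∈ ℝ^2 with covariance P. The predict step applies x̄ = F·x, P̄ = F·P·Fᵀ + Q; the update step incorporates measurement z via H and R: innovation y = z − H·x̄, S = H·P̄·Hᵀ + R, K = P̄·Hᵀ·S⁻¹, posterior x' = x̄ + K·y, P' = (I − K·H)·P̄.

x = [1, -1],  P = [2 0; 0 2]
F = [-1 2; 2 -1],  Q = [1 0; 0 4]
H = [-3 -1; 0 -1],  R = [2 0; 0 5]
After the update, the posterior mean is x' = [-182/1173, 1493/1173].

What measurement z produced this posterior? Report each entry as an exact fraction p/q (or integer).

x̄ = F·x = [-3, 3]
P̄ = F·P·Fᵀ + Q = [11 -8; -8 14]
S = H·P̄·Hᵀ + R = [67 -10; -10 19]
K = P̄·Hᵀ·S⁻¹ = [-395/1173 286/1173; 50/1173 -838/1173]
x' − x̄ = [3337/1173, -2026/1173] = K·y
y = (KᵀK)⁻¹·Kᵀ·(x' − x̄) = [-7, 2]
z = y + H·x̄ = [-7, 2] + [6, -3] = [-1, -1]

z = [-1, -1]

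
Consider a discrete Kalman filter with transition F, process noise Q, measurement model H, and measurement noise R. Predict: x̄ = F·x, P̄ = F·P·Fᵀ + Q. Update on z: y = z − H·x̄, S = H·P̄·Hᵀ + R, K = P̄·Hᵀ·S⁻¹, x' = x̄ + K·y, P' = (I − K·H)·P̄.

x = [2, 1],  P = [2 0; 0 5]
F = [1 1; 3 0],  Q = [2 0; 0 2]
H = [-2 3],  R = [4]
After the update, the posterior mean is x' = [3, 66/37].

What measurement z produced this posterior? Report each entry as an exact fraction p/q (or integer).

z = [-1]

x̄ = F·x = [3, 6]
P̄ = F·P·Fᵀ + Q = [9 6; 6 20]
S = H·P̄·Hᵀ + R = [148]
K = P̄·Hᵀ·S⁻¹ = [0; 12/37]
x' − x̄ = [0, -156/37] = K·y
y = (KᵀK)⁻¹·Kᵀ·(x' − x̄) = [-13]
z = y + H·x̄ = [-13] + [12] = [-1]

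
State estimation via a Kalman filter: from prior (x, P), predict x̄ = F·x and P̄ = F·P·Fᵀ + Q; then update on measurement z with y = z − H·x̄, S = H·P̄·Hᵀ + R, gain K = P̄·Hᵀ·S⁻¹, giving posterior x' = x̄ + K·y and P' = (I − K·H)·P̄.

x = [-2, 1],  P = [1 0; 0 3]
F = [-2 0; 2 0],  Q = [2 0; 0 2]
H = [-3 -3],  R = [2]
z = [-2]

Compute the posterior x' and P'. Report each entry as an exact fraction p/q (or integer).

x' = [82/19, -70/19]
P' = [96/19 -94/19; -94/19 96/19]

x̄ = F·x = [4, -4]
P̄ = F·P·Fᵀ + Q = [6 -4; -4 6]
y = z − H·x̄ = [-2]
S = H·P̄·Hᵀ + R = [38]
K = P̄·Hᵀ·S⁻¹ = [-3/19; -3/19]
x' = x̄ + K·y = [82/19, -70/19]
P' = (I − K·H)·P̄ = [96/19 -94/19; -94/19 96/19]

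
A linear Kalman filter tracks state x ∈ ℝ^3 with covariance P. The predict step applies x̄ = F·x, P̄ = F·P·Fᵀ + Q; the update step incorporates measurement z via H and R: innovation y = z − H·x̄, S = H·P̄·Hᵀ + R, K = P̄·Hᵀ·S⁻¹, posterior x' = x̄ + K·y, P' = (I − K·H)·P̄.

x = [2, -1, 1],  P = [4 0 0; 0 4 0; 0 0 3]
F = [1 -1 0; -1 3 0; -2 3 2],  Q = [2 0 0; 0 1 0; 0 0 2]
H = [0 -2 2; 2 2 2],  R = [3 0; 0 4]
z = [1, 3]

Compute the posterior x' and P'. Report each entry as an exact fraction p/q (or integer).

x' = [11883/8822, -4025/17644, 2733/8822]
P' = [21856/4411 -11365/4411 -11350/4411; -11365/4411 15535/8822 6197/4411; -11350/4411 6197/4411 7784/4411]

x̄ = F·x = [3, -5, -5]
P̄ = F·P·Fᵀ + Q = [10 -16 -20; -16 41 44; -20 44 66]
y = z − H·x̄ = [1, 17]
S = H·P̄·Hᵀ + R = [79 84; 84 536]
K = P̄·Hᵀ·S⁻¹ = [10/4411 -859/8822; -1047/4411 5199/17644; 1058/4411 2631/8822]
x' = x̄ + K·y = [11883/8822, -4025/17644, 2733/8822]
P' = (I − K·H)·P̄ = [21856/4411 -11365/4411 -11350/4411; -11365/4411 15535/8822 6197/4411; -11350/4411 6197/4411 7784/4411]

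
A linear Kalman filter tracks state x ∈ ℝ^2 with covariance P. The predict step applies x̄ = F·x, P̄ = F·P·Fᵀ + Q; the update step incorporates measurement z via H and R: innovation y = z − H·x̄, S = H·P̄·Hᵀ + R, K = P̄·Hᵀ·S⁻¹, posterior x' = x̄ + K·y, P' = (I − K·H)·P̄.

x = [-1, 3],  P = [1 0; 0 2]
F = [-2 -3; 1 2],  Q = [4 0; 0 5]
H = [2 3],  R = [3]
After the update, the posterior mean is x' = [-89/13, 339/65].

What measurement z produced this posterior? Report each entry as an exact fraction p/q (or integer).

z = [2]

x̄ = F·x = [-7, 5]
P̄ = F·P·Fᵀ + Q = [26 -14; -14 14]
S = H·P̄·Hᵀ + R = [65]
K = P̄·Hᵀ·S⁻¹ = [2/13; 14/65]
x' − x̄ = [2/13, 14/65] = K·y
y = (KᵀK)⁻¹·Kᵀ·(x' − x̄) = [1]
z = y + H·x̄ = [1] + [1] = [2]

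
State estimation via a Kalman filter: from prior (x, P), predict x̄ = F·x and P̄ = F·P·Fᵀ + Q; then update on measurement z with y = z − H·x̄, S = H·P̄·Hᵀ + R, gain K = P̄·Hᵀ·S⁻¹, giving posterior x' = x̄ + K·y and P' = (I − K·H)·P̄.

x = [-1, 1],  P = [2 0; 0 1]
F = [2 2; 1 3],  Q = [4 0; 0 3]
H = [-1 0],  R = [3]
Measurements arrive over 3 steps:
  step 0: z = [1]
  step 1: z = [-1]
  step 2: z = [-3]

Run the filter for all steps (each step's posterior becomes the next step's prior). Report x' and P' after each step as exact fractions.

step 0: x' = [-16/19, 28/19], P' = [48/19 30/19; 30/19 166/19]
step 1: x' = [1244/1229, 4048/1229], P' = [3516/1229 3996/1229; 3996/1229 21693/1229]
step 2: x' = [444912/141407, 591110/141407], P' = [413160/141407 507474/141407; 507474/141407 2768412/141407]

step 0: x̄ = F·x = [0, 2]
step 0: P̄ = F·P·Fᵀ + Q = [16 10; 10 14]
step 0: y = z − H·x̄ = [1]
step 0: S = H·P̄·Hᵀ + R = [19]
step 0: K = P̄·Hᵀ·S⁻¹ = [-16/19; -10/19]
step 0: x' = x̄ + K·y = [-16/19, 28/19]
step 0: P' = (I − K·H)·P̄ = [48/19 30/19; 30/19 166/19]
step 1: x̄ = F·x = [24/19, 68/19]
step 1: P̄ = F·P·Fᵀ + Q = [1172/19 1332/19; 1332/19 1779/19]
step 1: y = z − H·x̄ = [5/19]
step 1: S = H·P̄·Hᵀ + R = [1229/19]
step 1: K = P̄·Hᵀ·S⁻¹ = [-1172/1229; -1332/1229]
step 1: x' = x̄ + K·y = [1244/1229, 4048/1229]
step 1: P' = (I − K·H)·P̄ = [3516/1229 3996/1229; 3996/1229 21693/1229]
step 2: x̄ = F·x = [10584/1229, 13388/1229]
step 2: P̄ = F·P·Fᵀ + Q = [137720/1229 169158/1229; 169158/1229 226416/1229]
step 2: y = z − H·x̄ = [6897/1229]
step 2: S = H·P̄·Hᵀ + R = [141407/1229]
step 2: K = P̄·Hᵀ·S⁻¹ = [-137720/141407; -169158/141407]
step 2: x' = x̄ + K·y = [444912/141407, 591110/141407]
step 2: P' = (I − K·H)·P̄ = [413160/141407 507474/141407; 507474/141407 2768412/141407]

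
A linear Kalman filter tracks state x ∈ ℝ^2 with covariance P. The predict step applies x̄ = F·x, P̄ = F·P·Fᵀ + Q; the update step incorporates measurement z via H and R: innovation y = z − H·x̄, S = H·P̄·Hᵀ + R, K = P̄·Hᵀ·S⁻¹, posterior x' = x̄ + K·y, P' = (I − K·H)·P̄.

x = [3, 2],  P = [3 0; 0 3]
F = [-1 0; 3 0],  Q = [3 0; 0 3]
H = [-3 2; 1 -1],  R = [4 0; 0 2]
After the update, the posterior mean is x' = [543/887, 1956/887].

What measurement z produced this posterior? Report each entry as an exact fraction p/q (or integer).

z = [1, -3]

x̄ = F·x = [-3, 9]
P̄ = F·P·Fᵀ + Q = [6 -9; -9 30]
S = H·P̄·Hᵀ + R = [286 -123; -123 56]
K = P̄·Hᵀ·S⁻¹ = [-171/887 -138/887; 75/887 -453/887]
x' − x̄ = [3204/887, -6027/887] = K·y
y = (KᵀK)⁻¹·Kᵀ·(x' − x̄) = [-26, 9]
z = y + H·x̄ = [-26, 9] + [27, -12] = [1, -3]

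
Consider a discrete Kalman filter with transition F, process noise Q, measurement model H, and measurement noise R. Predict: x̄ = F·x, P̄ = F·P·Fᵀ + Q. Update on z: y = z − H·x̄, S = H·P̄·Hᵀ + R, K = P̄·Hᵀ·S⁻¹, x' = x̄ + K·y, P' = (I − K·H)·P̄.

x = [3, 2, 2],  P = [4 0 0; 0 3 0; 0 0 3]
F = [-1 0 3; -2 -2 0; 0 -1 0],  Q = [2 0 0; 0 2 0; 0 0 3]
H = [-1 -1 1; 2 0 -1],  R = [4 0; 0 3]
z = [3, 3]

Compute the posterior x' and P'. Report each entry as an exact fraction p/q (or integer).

x̄ = F·x = [3, -10, -2]
P̄ = F·P·Fᵀ + Q = [33 8 0; 8 30 6; 0 6 6]
y = z − H·x̄ = [-2, -5]
S = H·P̄·Hᵀ + R = [77 -82; -82 141]
K = P̄·Hᵀ·S⁻¹ = [-369/4133 1720/4133; -3692/4133 -1854/4133; -492/4133 -462/4133]
x' = x̄ + K·y = [4537/4133, -24676/4133, -4972/4133]
P' = (I − K·H)·P̄ = [7740/4133 4056/4133 10320/4133; 4056/4133 24386/4133 13674/4133; 10320/4133 13674/4133 22026/4133]

x' = [4537/4133, -24676/4133, -4972/4133]
P' = [7740/4133 4056/4133 10320/4133; 4056/4133 24386/4133 13674/4133; 10320/4133 13674/4133 22026/4133]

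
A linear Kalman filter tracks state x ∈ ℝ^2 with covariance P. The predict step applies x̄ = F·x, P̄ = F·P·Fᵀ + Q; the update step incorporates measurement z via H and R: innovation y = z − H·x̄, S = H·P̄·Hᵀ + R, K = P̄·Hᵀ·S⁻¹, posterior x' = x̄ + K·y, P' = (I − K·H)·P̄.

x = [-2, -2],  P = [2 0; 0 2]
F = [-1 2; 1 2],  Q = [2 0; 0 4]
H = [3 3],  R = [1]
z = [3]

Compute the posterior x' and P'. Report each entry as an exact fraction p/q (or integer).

x' = [772/343, -438/343]
P' = [1200/343 -1182/343; -1182/343 1202/343]

x̄ = F·x = [-2, -6]
P̄ = F·P·Fᵀ + Q = [12 6; 6 14]
y = z − H·x̄ = [27]
S = H·P̄·Hᵀ + R = [343]
K = P̄·Hᵀ·S⁻¹ = [54/343; 60/343]
x' = x̄ + K·y = [772/343, -438/343]
P' = (I − K·H)·P̄ = [1200/343 -1182/343; -1182/343 1202/343]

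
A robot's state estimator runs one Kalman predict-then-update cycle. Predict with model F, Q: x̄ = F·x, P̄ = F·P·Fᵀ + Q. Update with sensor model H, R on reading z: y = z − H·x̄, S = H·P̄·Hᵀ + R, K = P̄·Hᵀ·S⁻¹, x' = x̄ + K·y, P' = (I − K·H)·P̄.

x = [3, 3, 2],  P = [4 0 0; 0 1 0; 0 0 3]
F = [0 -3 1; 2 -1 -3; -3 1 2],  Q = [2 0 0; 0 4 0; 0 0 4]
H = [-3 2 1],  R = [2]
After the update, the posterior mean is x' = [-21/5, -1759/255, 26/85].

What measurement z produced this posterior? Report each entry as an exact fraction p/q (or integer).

x̄ = F·x = [-7, -3, -2]
P̄ = F·P·Fᵀ + Q = [14 -6 3; -6 48 -43; 3 -43 53]
S = H·P̄·Hᵀ + R = [255]
K = P̄·Hᵀ·S⁻¹ = [-1/5; 71/255; -14/85]
x' − x̄ = [14/5, -994/255, 196/85] = K·y
y = (KᵀK)⁻¹·Kᵀ·(x' − x̄) = [-14]
z = y + H·x̄ = [-14] + [13] = [-1]

z = [-1]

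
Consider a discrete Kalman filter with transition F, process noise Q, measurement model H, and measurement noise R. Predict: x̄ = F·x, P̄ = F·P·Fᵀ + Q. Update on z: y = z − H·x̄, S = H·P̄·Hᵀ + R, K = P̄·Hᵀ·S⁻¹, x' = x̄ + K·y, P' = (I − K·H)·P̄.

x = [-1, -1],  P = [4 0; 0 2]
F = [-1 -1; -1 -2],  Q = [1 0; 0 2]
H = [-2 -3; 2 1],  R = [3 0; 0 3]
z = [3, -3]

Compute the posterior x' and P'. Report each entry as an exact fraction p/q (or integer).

x' = [-1338/1525, -741/1525]
P' = [1083/1525 -744/1525; -744/1525 942/1525]

x̄ = F·x = [2, 3]
P̄ = F·P·Fᵀ + Q = [7 8; 8 14]
y = z − H·x̄ = [16, -10]
S = H·P̄·Hᵀ + R = [253 -134; -134 77]
K = P̄·Hᵀ·S⁻¹ = [22/1525 474/1525; -446/1525 -182/1525]
x' = x̄ + K·y = [-1338/1525, -741/1525]
P' = (I − K·H)·P̄ = [1083/1525 -744/1525; -744/1525 942/1525]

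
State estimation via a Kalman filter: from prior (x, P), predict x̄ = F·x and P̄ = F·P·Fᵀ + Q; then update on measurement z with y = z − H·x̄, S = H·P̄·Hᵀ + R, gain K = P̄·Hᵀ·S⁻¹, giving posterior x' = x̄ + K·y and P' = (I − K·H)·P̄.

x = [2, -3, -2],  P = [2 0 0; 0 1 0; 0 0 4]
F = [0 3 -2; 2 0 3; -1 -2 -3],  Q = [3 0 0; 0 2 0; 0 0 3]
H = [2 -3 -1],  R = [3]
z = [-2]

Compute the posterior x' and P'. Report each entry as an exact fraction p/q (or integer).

x̄ = F·x = [-5, -2, 10]
P̄ = F·P·Fᵀ + Q = [28 -24 18; -24 46 -40; 18 -40 45]
y = z − H·x̄ = [12]
S = H·P̄·Hᵀ + R = [550]
K = P̄·Hᵀ·S⁻¹ = [1/5; -73/275; 111/550]
x' = x̄ + K·y = [-13/5, -1426/275, 3416/275]
P' = (I − K·H)·P̄ = [6 26/5 -21/5; 26/5 1992/275 -2897/275; -21/5 -2897/275 12429/550]

x' = [-13/5, -1426/275, 3416/275]
P' = [6 26/5 -21/5; 26/5 1992/275 -2897/275; -21/5 -2897/275 12429/550]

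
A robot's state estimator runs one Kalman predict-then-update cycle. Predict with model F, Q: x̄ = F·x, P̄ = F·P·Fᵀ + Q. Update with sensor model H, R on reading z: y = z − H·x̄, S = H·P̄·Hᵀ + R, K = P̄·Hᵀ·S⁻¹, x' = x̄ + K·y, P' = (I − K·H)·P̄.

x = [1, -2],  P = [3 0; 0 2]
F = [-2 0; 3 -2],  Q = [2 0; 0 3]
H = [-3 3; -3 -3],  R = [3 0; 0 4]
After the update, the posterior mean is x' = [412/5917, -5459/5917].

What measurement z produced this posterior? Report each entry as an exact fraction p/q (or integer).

x̄ = F·x = [-2, 7]
P̄ = F·P·Fᵀ + Q = [14 -18; -18 38]
S = H·P̄·Hᵀ + R = [795 -216; -216 148]
K = P̄·Hᵀ·S⁻¹ = [-968/5917 -933/5917; 992/5917 -951/5917]
x' − x̄ = [12246/5917, -46878/5917] = K·y
y = (KᵀK)⁻¹·Kᵀ·(x' − x̄) = [-30, 18]
z = y + H·x̄ = [-30, 18] + [27, -15] = [-3, 3]

z = [-3, 3]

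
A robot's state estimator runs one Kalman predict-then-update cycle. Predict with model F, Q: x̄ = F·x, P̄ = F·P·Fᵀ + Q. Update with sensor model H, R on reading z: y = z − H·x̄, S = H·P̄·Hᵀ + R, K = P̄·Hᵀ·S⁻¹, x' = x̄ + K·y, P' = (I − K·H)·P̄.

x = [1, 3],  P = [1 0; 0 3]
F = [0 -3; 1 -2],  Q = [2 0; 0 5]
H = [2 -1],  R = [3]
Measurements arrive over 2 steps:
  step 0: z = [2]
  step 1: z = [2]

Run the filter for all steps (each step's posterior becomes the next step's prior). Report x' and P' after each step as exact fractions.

step 0: x' = [3/13, -11/13], P' = [57/13 90/13; 90/13 846/65]
step 1: x' = [33291/18461, 29435/18461], P' = [71036/18461 106786/18461; 106786/18461 197798/18461]

step 0: x̄ = F·x = [-9, -5]
step 0: P̄ = F·P·Fᵀ + Q = [29 18; 18 18]
step 0: y = z − H·x̄ = [15]
step 0: S = H·P̄·Hᵀ + R = [65]
step 0: K = P̄·Hᵀ·S⁻¹ = [8/13; 18/65]
step 0: x' = x̄ + K·y = [3/13, -11/13]
step 0: P' = (I − K·H)·P̄ = [57/13 90/13; 90/13 846/65]
step 1: x̄ = F·x = [33/13, 25/13]
step 1: P̄ = F·P·Fᵀ + Q = [7744/65 3726/65; 3726/65 2194/65]
step 1: y = z − H·x̄ = [-15/13]
step 1: S = H·P̄·Hᵀ + R = [18461/65]
step 1: K = P̄·Hᵀ·S⁻¹ = [11762/18461; 5258/18461]
step 1: x' = x̄ + K·y = [33291/18461, 29435/18461]
step 1: P' = (I − K·H)·P̄ = [71036/18461 106786/18461; 106786/18461 197798/18461]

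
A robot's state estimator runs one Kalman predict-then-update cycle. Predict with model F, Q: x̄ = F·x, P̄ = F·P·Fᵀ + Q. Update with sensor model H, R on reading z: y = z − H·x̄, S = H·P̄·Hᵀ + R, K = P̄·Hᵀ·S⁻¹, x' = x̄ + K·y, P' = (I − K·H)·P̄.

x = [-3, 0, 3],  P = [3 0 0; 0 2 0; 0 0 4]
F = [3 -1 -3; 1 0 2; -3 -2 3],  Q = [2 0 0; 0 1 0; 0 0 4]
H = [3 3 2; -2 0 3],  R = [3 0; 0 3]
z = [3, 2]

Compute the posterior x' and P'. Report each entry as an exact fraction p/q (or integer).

x̄ = F·x = [-18, 3, 18]
P̄ = F·P·Fᵀ + Q = [67 -15 -59; -15 20 15; -59 15 75]
y = z − H·x̄ = [12, -88]
S = H·P̄·Hᵀ + R = [288 -22; -22 1654]
K = P̄·Hᵀ·S⁻¹ = [28005/237934 -22183/118967; 19020/118967 11295/237934; 18659/237934 24795/118967]
x' = x̄ + K·y = [-21272/118967, 88161/118967, 71400/118967]
P' = (I − K·H)·P̄ = [539781/118967 -1501785/237934 337671/118967; -1501785/237934 2199755/237934 -989895/237934; 337671/118967 -989895/237934 249909/118967]

x' = [-21272/118967, 88161/118967, 71400/118967]
P' = [539781/118967 -1501785/237934 337671/118967; -1501785/237934 2199755/237934 -989895/237934; 337671/118967 -989895/237934 249909/118967]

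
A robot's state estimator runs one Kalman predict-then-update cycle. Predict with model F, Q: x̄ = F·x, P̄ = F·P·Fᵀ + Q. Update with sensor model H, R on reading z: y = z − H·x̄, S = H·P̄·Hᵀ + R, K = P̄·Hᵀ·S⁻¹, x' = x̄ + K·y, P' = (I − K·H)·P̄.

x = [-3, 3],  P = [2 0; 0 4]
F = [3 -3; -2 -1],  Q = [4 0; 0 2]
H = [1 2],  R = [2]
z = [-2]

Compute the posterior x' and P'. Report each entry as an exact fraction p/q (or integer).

x' = [-13, 157/29]
P' = [29 -14; -14 210/29]

x̄ = F·x = [-18, 3]
P̄ = F·P·Fᵀ + Q = [58 0; 0 14]
y = z − H·x̄ = [10]
S = H·P̄·Hᵀ + R = [116]
K = P̄·Hᵀ·S⁻¹ = [1/2; 7/29]
x' = x̄ + K·y = [-13, 157/29]
P' = (I − K·H)·P̄ = [29 -14; -14 210/29]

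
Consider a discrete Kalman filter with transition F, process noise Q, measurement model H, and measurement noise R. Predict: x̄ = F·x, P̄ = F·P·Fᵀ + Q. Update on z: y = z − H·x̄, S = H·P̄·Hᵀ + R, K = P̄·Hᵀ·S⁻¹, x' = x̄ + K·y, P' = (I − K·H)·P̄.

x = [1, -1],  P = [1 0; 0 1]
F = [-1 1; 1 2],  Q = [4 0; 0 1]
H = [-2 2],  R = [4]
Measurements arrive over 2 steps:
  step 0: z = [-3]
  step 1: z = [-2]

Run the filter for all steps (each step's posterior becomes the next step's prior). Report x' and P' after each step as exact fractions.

step 0: x' = [-19/22, -47/22], P' = [41/11 36/11; 36/11 41/11]
step 1: x' = [-1337/830, -223/83], P' = [1819/415 354/83; 354/83 425/83]

step 0: x̄ = F·x = [-2, -1]
step 0: P̄ = F·P·Fᵀ + Q = [6 1; 1 6]
step 0: y = z − H·x̄ = [-5]
step 0: S = H·P̄·Hᵀ + R = [44]
step 0: K = P̄·Hᵀ·S⁻¹ = [-5/22; 5/22]
step 0: x' = x̄ + K·y = [-19/22, -47/22]
step 0: P' = (I − K·H)·P̄ = [41/11 36/11; 36/11 41/11]
step 1: x̄ = F·x = [-14/11, -113/22]
step 1: P̄ = F·P·Fᵀ + Q = [54/11 5/11; 5/11 360/11]
step 1: y = z − H·x̄ = [63/11]
step 1: S = H·P̄·Hᵀ + R = [1660/11]
step 1: K = P̄·Hᵀ·S⁻¹ = [-49/830; 71/166]
step 1: x' = x̄ + K·y = [-1337/830, -223/83]
step 1: P' = (I − K·H)·P̄ = [1819/415 354/83; 354/83 425/83]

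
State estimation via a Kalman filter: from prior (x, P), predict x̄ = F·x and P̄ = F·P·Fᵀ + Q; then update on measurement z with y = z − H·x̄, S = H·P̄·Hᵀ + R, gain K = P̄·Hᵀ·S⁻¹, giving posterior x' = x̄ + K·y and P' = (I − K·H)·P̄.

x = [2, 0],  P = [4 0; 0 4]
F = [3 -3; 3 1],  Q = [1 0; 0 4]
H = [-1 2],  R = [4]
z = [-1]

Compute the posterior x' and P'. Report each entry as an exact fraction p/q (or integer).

x̄ = F·x = [6, 6]
P̄ = F·P·Fᵀ + Q = [73 24; 24 44]
y = z − H·x̄ = [-7]
S = H·P̄·Hᵀ + R = [157]
K = P̄·Hᵀ·S⁻¹ = [-25/157; 64/157]
x' = x̄ + K·y = [1117/157, 494/157]
P' = (I − K·H)·P̄ = [10836/157 5368/157; 5368/157 2812/157]

x' = [1117/157, 494/157]
P' = [10836/157 5368/157; 5368/157 2812/157]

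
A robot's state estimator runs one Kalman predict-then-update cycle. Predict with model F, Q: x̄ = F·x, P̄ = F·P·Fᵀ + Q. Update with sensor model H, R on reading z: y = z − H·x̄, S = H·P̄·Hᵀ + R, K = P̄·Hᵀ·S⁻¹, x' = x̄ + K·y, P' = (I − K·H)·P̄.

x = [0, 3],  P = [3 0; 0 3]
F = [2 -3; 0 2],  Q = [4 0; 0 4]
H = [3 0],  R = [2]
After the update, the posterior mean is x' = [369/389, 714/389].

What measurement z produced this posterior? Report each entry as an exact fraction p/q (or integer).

x̄ = F·x = [-9, 6]
P̄ = F·P·Fᵀ + Q = [43 -18; -18 16]
S = H·P̄·Hᵀ + R = [389]
K = P̄·Hᵀ·S⁻¹ = [129/389; -54/389]
x' − x̄ = [3870/389, -1620/389] = K·y
y = (KᵀK)⁻¹·Kᵀ·(x' − x̄) = [30]
z = y + H·x̄ = [30] + [-27] = [3]

z = [3]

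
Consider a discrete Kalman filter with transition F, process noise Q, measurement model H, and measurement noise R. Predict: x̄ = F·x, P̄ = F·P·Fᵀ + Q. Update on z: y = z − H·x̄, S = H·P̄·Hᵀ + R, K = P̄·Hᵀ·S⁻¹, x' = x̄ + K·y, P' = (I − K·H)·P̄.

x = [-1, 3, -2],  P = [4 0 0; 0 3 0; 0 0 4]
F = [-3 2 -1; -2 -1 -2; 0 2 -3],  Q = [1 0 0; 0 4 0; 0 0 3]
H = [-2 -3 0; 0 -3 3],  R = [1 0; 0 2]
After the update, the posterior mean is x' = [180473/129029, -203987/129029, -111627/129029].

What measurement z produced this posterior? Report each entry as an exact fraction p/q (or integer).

z = [2, 2]

x̄ = F·x = [11, 3, 12]
P̄ = F·P·Fᵀ + Q = [53 26 24; 26 39 18; 24 18 51]
S = H·P̄·Hᵀ + R = [876 201; 201 488]
K = P̄·Hᵀ·S⁻¹ = [-88586/387087 10576/129029; -69809/387087 -7073/129029; -23225/129029 35742/129029]
x' − x̄ = [-1238846/129029, -591074/129029, -1659975/129029] = K·y
y = (KᵀK)⁻¹·Kᵀ·(x' − x̄) = [33, -25]
z = y + H·x̄ = [33, -25] + [-31, 27] = [2, 2]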